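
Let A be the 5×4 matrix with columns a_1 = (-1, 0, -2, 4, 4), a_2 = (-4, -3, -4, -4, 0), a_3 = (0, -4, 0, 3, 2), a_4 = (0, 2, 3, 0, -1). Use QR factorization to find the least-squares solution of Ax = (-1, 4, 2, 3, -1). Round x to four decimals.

x = (0.6303, -0.0703, -0.3337, 1.1930)

e_1 = a_1/‖a_1‖ = (-1, 0, -2, 4, 4)/6.0828 = (-0.1644, 0.0000, -0.3288, 0.6576, 0.6576).
r_{12} = e_1·a_2 = -0.6576.
u_2 = a_2 + 0.6576·e_1 = (-4.1081, -3.0000, -4.2162, -3.5676, 0.4324).
‖u_2‖ = 7.5211, so e_2 = (-0.5462, -0.3989, -0.5606, -0.4743, 0.0575).
r_{13} = e_1·a_3 = 3.2880; r_{23} = e_2·a_3 = 0.2875.
u_3 = a_3 − 3.2880·e_1 − 0.2875·e_2 = (0.6976, -3.8853, 1.2422, 0.9742, -0.1787).
‖u_3‖ = 4.2552, so e_3 = (0.1639, -0.9131, 0.2919, 0.2289, -0.0420).
r_{14} = e_1·a_4 = -1.6440; r_{24} = e_2·a_4 = -2.5370; r_{34} = e_3·a_4 = -0.9084.
u_4 = a_4 + 1.6440·e_1 + 2.5370·e_2 + 0.9084·e_3 = (-1.5071, 0.1586, 1.3025, 0.0857, 0.1888).
‖u_4‖ = 2.0089, so e_4 = (-0.7502, 0.0790, 0.6483, 0.0426, 0.0940).
Qᵀb = (0.8220, -3.6510, -2.5036, 2.3966).
Back-substitute: x_4 = 2.3966/2.0089 = 1.1930.
x_3 = (-2.5036 + 0.9084·1.1930)/4.2552 = -0.3337.
x_2 = (-3.6510 − 0.2875·(-0.3337) + 2.5370·1.1930)/7.5211 = -0.0703.
x_1 = (0.8220 + 0.6576·(-0.0703) − 3.2880·(-0.3337) + 1.6440·1.1930)/6.0828 = 0.6303.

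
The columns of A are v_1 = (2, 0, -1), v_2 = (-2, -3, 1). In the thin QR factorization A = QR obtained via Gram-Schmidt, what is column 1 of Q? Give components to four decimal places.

q_1 = (0.8944, 0.0000, -0.4472)

q_1 = v_1/‖v_1‖ = (2, 0, -1)/2.2361 = (0.8944, 0.0000, -0.4472).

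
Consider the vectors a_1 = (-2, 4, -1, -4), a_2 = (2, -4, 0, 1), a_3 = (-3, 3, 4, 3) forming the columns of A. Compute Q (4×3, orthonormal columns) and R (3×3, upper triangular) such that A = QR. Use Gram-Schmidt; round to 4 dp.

Q = [[-0.3288, 0.3015, -0.3879], [0.6576, -0.6030, -0.2638], [-0.1644, -0.2783, 0.8378], [-0.6576, -0.6842, -0.2793]], R = [[6.0828, -3.9456, 0.3288], [0.0000, 2.3308, -5.8791], [0.0000, 0.0000, 2.8859]]

a_1 = (-2, 4, -1, -4); ‖a_1‖ = 6.0828, so q_1 = (-0.3288, 0.6576, -0.1644, -0.6576).
q_1·a_2 = (-0.3288)·2 + 0.6576·(-4) + (-0.1644)·0 + (-0.6576)·1 = -3.9456.
u_2 = a_2 + 3.9456·q_1 = (0.7027, -1.4054, -0.6486, -1.5946).
‖u_2‖ = 2.3308, so q_2 = (0.3015, -0.6030, -0.2783, -0.6842).
q_1·a_3 = (-0.3288)·(-3) + 0.6576·3 + (-0.1644)·4 + (-0.6576)·3 = 0.3288; q_2·a_3 = 0.3015·(-3) + (-0.6030)·3 + (-0.2783)·4 + (-0.6842)·3 = -5.8791.
u_3 = a_3 − 0.3288·q_1 + 5.8791·q_2 = (-1.1194, -0.7612, 2.4179, -0.8060).
‖u_3‖ = 2.8859, so q_3 = (-0.3879, -0.2638, 0.8378, -0.2793).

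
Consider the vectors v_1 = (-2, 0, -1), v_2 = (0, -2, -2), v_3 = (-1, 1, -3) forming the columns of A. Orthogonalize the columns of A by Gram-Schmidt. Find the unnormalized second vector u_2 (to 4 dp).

e_1 = v_1/‖v_1‖ = (-2, 0, -1)/2.2361 = (-0.8944, 0.0000, -0.4472).
r_{12} = e_1·v_2 = 0.8944.
u_2 = v_2 − 0.8944·e_1 = (0.8000, -2.0000, -1.6000).

u_2 = (0.8000, -2.0000, -1.6000)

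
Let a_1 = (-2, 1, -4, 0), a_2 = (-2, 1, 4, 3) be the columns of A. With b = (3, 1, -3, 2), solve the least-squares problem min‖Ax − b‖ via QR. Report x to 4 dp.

x = (0.1749, -0.3026)

a_1 = (-2, 1, -4, 0); ‖a_1‖ = 4.5826, so e_1 = (-0.4364, 0.2182, -0.8729, 0.0000).
e_1·a_2 = (-0.4364)·(-2) + 0.2182·1 + (-0.8729)·4 + 0.0000·3 = -2.4004.
u_2 = a_2 + 2.4004·e_1 = (-3.0476, 1.5238, 1.9048, 3.0000).
‖u_2‖ = 4.9232, so e_2 = (-0.6190, 0.3095, 0.3869, 0.6094).
Qᵀb = (1.5275, -1.4895).
Back-substitute: x_2 = -1.4895/4.9232 = -0.3026.
x_1 = (1.5275 + 2.4004·(-0.3026))/4.5826 = 0.1749.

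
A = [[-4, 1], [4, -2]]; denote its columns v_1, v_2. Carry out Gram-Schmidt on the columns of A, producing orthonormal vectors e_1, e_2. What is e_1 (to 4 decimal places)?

e_1 = v_1/‖v_1‖ = (-4, 4)/5.6569 = (-0.7071, 0.7071).

e_1 = (-0.7071, 0.7071)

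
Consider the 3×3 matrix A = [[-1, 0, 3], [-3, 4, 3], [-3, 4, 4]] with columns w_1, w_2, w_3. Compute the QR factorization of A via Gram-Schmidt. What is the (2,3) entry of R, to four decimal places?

w_1 = (-1, -3, -3); ‖w_1‖ = 4.3589, so e_1 = (-0.2294, -0.6882, -0.6882).
e_1·w_2 = (-0.2294)·0 + (-0.6882)·4 + (-0.6882)·4 = -5.5060.
u_2 = w_2 + 5.5060·e_1 = (-1.2632, 0.2105, 0.2105).
‖u_2‖ = 1.2978, so e_2 = (-0.9733, 0.1622, 0.1622).
r_{23} = e_2·w_3 = -1.7844.

r_{23} = -1.7844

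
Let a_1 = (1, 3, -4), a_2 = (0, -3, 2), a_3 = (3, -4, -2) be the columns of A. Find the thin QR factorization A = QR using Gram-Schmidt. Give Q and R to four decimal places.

Q = [[0.1961, 0.4763, 0.8571], [0.5883, -0.7564, 0.2857], [-0.7845, -0.4483, 0.4286]], R = [[5.0990, -3.3340, -0.1961], [0.0000, 1.3728, 5.3512], [0.0000, 0.0000, 0.5714]]

q_1 = a_1/‖a_1‖ = (1, 3, -4)/5.0990 = (0.1961, 0.5883, -0.7845).
r_{12} = q_1·a_2 = -3.3340.
u_2 = a_2 + 3.3340·q_1 = (0.6538, -1.0385, -0.6154).
‖u_2‖ = 1.3728, so q_2 = (0.4763, -0.7564, -0.4483).
r_{13} = q_1·a_3 = -0.1961; r_{23} = q_2·a_3 = 5.3512.
u_3 = a_3 + 0.1961·q_1 − 5.3512·q_2 = (0.4898, 0.1633, 0.2449).
‖u_3‖ = 0.5714, so q_3 = (0.8571, 0.2857, 0.4286).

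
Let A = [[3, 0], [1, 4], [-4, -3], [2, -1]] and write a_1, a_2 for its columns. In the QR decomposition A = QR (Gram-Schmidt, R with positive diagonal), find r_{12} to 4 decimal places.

r_{12} = 2.5560

q_1 = a_1/‖a_1‖ = (3, 1, -4, 2)/5.4772 = (0.5477, 0.1826, -0.7303, 0.3651).
r_{12} = q_1·a_2 = 2.5560.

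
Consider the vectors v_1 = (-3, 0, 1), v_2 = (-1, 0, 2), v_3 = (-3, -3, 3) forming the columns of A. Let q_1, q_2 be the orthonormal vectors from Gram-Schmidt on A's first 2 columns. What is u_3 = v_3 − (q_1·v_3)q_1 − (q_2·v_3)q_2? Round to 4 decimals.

v_1 = (-3, 0, 1); ‖v_1‖ = 3.1623, so q_1 = (-0.9487, 0.0000, 0.3162).
q_1·v_2 = (-0.9487)·(-1) + 0.0000·0 + 0.3162·2 = 1.5811.
u_2 = v_2 − 1.5811·q_1 = (0.5000, 0.0000, 1.5000).
‖u_2‖ = 1.5811, so q_2 = (0.3162, 0.0000, 0.9487).
q_1·v_3 = (-0.9487)·(-3) + 0.0000·(-3) + 0.3162·3 = 3.7947; q_2·v_3 = 0.3162·(-3) + 0.0000·(-3) + 0.9487·3 = 1.8974.
u_3 = v_3 − 3.7947·q_1 − 1.8974·q_2 = (0.0000, -3.0000, 0.0000).

u_3 = (0.0000, -3.0000, 0.0000)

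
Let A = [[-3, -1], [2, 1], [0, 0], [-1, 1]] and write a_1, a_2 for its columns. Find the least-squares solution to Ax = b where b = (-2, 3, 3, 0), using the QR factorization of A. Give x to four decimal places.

x = (0.6154, 0.8462)

a_1 = (-3, 2, 0, -1); ‖a_1‖ = 3.7417, so e_1 = (-0.8018, 0.5345, 0.0000, -0.2673).
e_1·a_2 = (-0.8018)·(-1) + 0.5345·1 + 0.0000·0 + (-0.2673)·1 = 1.0690.
u_2 = a_2 − 1.0690·e_1 = (-0.1429, 0.4286, 0.0000, 1.2857).
‖u_2‖ = 1.3628, so e_2 = (-0.1048, 0.3145, 0.0000, 0.9435).
Qᵀb = (3.2071, 1.1531).
Back-substitute: x_2 = 1.1531/1.3628 = 0.8462.
x_1 = (3.2071 − 1.0690·0.8462)/3.7417 = 0.6154.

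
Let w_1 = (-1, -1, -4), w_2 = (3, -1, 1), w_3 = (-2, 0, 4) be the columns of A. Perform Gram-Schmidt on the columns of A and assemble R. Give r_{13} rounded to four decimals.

w_1 = (-1, -1, -4); ‖w_1‖ = 4.2426, so e_1 = (-0.2357, -0.2357, -0.9428).
r_{13} = e_1·w_3 = -3.2998.

r_{13} = -3.2998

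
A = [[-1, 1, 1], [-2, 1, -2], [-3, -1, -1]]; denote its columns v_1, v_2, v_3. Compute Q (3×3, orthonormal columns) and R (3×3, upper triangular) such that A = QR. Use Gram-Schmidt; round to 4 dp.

Q = [[-0.2673, 0.5774, 0.7715], [-0.5345, 0.5774, -0.6172], [-0.8018, -0.5774, 0.1543]], R = [[3.7417, 0.0000, 1.6036], [0.0000, 1.7321, 0.0000], [0.0000, 0.0000, 1.8516]]

v_1 = (-1, -2, -3); ‖v_1‖ = 3.7417, so q_1 = (-0.2673, -0.5345, -0.8018).
q_1·v_2 = (-0.2673)·1 + (-0.5345)·1 + (-0.8018)·(-1) = 0.0000.
u_2 = v_2 + 0.0000·q_1 = (1.0000, 1.0000, -1.0000).
‖u_2‖ = 1.7321, so q_2 = (0.5774, 0.5774, -0.5774).
q_1·v_3 = (-0.2673)·1 + (-0.5345)·(-2) + (-0.8018)·(-1) = 1.6036; q_2·v_3 = 0.5774·1 + 0.5774·(-2) + (-0.5774)·(-1) = 0.0000.
u_3 = v_3 − 1.6036·q_1 + 0.0000·q_2 = (1.4286, -1.1429, 0.2857).
‖u_3‖ = 1.8516, so q_3 = (0.7715, -0.6172, 0.1543).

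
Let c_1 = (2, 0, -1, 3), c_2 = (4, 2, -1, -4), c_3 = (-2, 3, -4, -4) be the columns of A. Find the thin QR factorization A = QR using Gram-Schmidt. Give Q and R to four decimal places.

Q = [[0.5345, 0.7345, -0.4079], [0.0000, 0.3317, 0.4053], [-0.2673, -0.2014, -0.8181], [0.8018, -0.5568, -0.0007]], R = [[3.7417, -0.8018, -3.2071], [0.0000, 6.0297, 2.5588], [0.0000, 0.0000, 5.3073]]

c_1 = (2, 0, -1, 3); ‖c_1‖ = 3.7417, so e_1 = (0.5345, 0.0000, -0.2673, 0.8018).
e_1·c_2 = 0.5345·4 + 0.0000·2 + (-0.2673)·(-1) + 0.8018·(-4) = -0.8018.
u_2 = c_2 + 0.8018·e_1 = (4.4286, 2.0000, -1.2143, -3.3571).
‖u_2‖ = 6.0297, so e_2 = (0.7345, 0.3317, -0.2014, -0.5568).
e_1·c_3 = 0.5345·(-2) + 0.0000·3 + (-0.2673)·(-4) + 0.8018·(-4) = -3.2071; e_2·c_3 = 0.7345·(-2) + 0.3317·3 + (-0.2014)·(-4) + (-0.5568)·(-4) = 2.5588.
u_3 = c_3 + 3.2071·e_1 − 2.5588·e_2 = (-2.1650, 2.1513, -4.3418, -0.0039).
‖u_3‖ = 5.3073, so e_3 = (-0.4079, 0.4053, -0.8181, -0.0007).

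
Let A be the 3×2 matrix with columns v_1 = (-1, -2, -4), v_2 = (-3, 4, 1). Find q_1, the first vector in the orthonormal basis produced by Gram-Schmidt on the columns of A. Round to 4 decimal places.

q_1 = (-0.2182, -0.4364, -0.8729)

v_1 = (-1, -2, -4); ‖v_1‖ = 4.5826, so q_1 = (-0.2182, -0.4364, -0.8729).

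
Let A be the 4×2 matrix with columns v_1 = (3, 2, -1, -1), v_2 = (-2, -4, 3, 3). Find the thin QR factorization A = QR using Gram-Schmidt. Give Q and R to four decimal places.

Q = [[0.7746, 0.5941], [0.5164, -0.3961], [-0.2582, 0.4951], [-0.2582, 0.4951]], R = [[3.8730, -5.1640], [0.0000, 3.3665]]

e_1 = v_1/‖v_1‖ = (3, 2, -1, -1)/3.8730 = (0.7746, 0.5164, -0.2582, -0.2582).
r_{12} = e_1·v_2 = -5.1640.
u_2 = v_2 + 5.1640·e_1 = (2.0000, -1.3333, 1.6667, 1.6667).
‖u_2‖ = 3.3665, so e_2 = (0.5941, -0.3961, 0.4951, 0.4951).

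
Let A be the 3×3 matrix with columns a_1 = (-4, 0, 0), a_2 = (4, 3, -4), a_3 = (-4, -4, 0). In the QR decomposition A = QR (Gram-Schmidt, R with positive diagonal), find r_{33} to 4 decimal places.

r_{33} = 3.2000

a_1 = (-4, 0, 0); ‖a_1‖ = 4.0000, so e_1 = (-1.0000, 0.0000, 0.0000).
e_1·a_2 = (-1.0000)·4 + 0.0000·3 + 0.0000·(-4) = -4.0000.
u_2 = a_2 + 4.0000·e_1 = (0.0000, 3.0000, -4.0000).
‖u_2‖ = 5.0000, so e_2 = (0.0000, 0.6000, -0.8000).
e_1·a_3 = (-1.0000)·(-4) + 0.0000·(-4) + 0.0000·0 = 4.0000; e_2·a_3 = 0.0000·(-4) + 0.6000·(-4) + (-0.8000)·0 = -2.4000.
u_3 = a_3 − 4.0000·e_1 + 2.4000·e_2 = (0.0000, -2.5600, -1.9200).
r_{33} = ‖u_3‖ = 3.2000.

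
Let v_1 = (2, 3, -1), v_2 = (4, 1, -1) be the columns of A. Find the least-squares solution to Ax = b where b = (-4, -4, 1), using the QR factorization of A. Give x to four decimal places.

q_1 = v_1/‖v_1‖ = (2, 3, -1)/3.7417 = (0.5345, 0.8018, -0.2673).
r_{12} = q_1·v_2 = 3.2071.
u_2 = v_2 − 3.2071·q_1 = (2.2857, -1.5714, -0.1429).
‖u_2‖ = 2.7775, so q_2 = (0.8230, -0.5658, -0.0514).
Qᵀb = (-5.6125, -1.0801).
Back-substitute: x_2 = -1.0801/2.7775 = -0.3889.
x_1 = (-5.6125 − 3.2071·(-0.3889))/3.7417 = -1.1667.

x = (-1.1667, -0.3889)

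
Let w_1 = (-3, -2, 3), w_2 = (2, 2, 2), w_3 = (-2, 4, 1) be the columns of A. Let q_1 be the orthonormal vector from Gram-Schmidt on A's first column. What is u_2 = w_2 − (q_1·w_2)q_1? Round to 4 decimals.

w_1 = (-3, -2, 3); ‖w_1‖ = 4.6904, so q_1 = (-0.6396, -0.4264, 0.6396).
q_1·w_2 = (-0.6396)·2 + (-0.4264)·2 + 0.6396·2 = -0.8528.
u_2 = w_2 + 0.8528·q_1 = (1.4545, 1.6364, 2.5455).

u_2 = (1.4545, 1.6364, 2.5455)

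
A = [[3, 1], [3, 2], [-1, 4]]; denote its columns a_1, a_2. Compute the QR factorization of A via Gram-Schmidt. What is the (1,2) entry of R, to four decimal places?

r_{12} = 1.1471

a_1 = (3, 3, -1); ‖a_1‖ = 4.3589, so q_1 = (0.6882, 0.6882, -0.2294).
r_{12} = q_1·a_2 = 1.1471.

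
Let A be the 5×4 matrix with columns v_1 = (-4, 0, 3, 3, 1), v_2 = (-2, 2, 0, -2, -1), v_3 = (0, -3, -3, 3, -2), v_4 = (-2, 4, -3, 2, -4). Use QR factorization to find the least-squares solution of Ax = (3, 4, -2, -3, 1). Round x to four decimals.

v_1 = (-4, 0, 3, 3, 1); ‖v_1‖ = 5.9161, so q_1 = (-0.6761, 0.0000, 0.5071, 0.5071, 0.1690).
q_1·v_2 = (-0.6761)·(-2) + 0.0000·2 + 0.5071·0 + 0.5071·(-2) + 0.1690·(-1) = 0.1690.
u_2 = v_2 − 0.1690·q_1 = (-1.8857, 2.0000, -0.0857, -2.0857, -1.0286).
‖u_2‖ = 3.6016, so q_2 = (-0.5236, 0.5553, -0.0238, -0.5791, -0.2856).
q_1·v_3 = (-0.6761)·0 + 0.0000·(-3) + 0.5071·(-3) + 0.5071·3 + 0.1690·(-2) = -0.3381; q_2·v_3 = (-0.5236)·0 + 0.5553·(-3) + (-0.0238)·(-3) + (-0.5791)·3 + (-0.2856)·(-2) = -2.7607.
u_3 = v_3 + 0.3381·q_1 + 2.7607·q_2 = (-1.6740, -1.4670, -2.8943, 1.5727, -2.7313).
‖u_3‖ = 4.8233, so q_3 = (-0.3471, -0.3041, -0.6001, 0.3261, -0.5663).
q_1·v_4 = (-0.6761)·(-2) + 0.0000·4 + 0.5071·(-3) + 0.5071·2 + 0.1690·(-4) = 0.1690; q_2·v_4 = (-0.5236)·(-2) + 0.5553·4 + (-0.0238)·(-3) + (-0.5791)·2 + (-0.2856)·(-4) = 3.3239; q_3·v_4 = (-0.3471)·(-2) + (-0.3041)·4 + (-0.6001)·(-3) + 0.3261·2 + (-0.5663)·(-4) = 4.1949.
u_4 = v_4 − 0.1690·q_1 − 3.3239·q_2 − 4.1949·q_3 = (1.3105, 3.4300, -0.4894, 2.4714, -0.7038).
‖u_4‖ = 4.5084, so q_4 = (0.2907, 0.7608, -0.1086, 0.5482, -0.1561).
Qᵀb = (-4.3948, 2.1498, -2.6021, 2.3318).
Back-substitute: x_4 = 2.3318/4.5084 = 0.5172.
x_3 = (-2.6021 − 4.1949·0.5172)/4.8233 = -0.9893.
x_2 = (2.1498 + 2.7607·(-0.9893) − 3.3239·0.5172)/3.6016 = -0.6387.
x_1 = (-4.3948 − 0.1690·(-0.6387) + 0.3381·(-0.9893) − 0.1690·0.5172)/5.9161 = -0.7959.

x = (-0.7959, -0.6387, -0.9893, 0.5172)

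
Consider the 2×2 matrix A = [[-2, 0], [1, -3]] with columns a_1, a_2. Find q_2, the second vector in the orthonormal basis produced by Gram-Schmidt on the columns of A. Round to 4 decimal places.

q_2 = (-0.4472, -0.8944)

q_1 = a_1/‖a_1‖ = (-2, 1)/2.2361 = (-0.8944, 0.4472).
r_{12} = q_1·a_2 = -1.3416.
u_2 = a_2 + 1.3416·q_1 = (-1.2000, -2.4000).
‖u_2‖ = 2.6833, so q_2 = (-0.4472, -0.8944).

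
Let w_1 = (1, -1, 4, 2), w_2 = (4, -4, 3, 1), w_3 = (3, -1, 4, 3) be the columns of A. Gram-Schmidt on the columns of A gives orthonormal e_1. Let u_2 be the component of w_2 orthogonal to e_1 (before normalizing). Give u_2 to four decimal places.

w_1 = (1, -1, 4, 2); ‖w_1‖ = 4.6904, so e_1 = (0.2132, -0.2132, 0.8528, 0.4264).
e_1·w_2 = 0.2132·4 + (-0.2132)·(-4) + 0.8528·3 + 0.4264·1 = 4.6904.
u_2 = w_2 − 4.6904·e_1 = (3.0000, -3.0000, -1.0000, -1.0000).

u_2 = (3.0000, -3.0000, -1.0000, -1.0000)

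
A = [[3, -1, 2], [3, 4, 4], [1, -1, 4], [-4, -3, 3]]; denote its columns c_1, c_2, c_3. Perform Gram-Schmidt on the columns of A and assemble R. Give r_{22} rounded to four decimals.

c_1 = (3, 3, 1, -4); ‖c_1‖ = 5.9161, so e_1 = (0.5071, 0.5071, 0.1690, -0.6761).
e_1·c_2 = 0.5071·(-1) + 0.5071·4 + 0.1690·(-1) + (-0.6761)·(-3) = 3.3806.
u_2 = c_2 − 3.3806·e_1 = (-2.7143, 2.2857, -1.5714, -0.7143).
r_{22} = ‖u_2‖ = 3.9461.

r_{22} = 3.9461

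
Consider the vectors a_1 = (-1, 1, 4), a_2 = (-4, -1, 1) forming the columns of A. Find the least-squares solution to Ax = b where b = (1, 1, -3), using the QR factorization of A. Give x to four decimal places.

x = (-0.5818, -0.2182)

a_1 = (-1, 1, 4); ‖a_1‖ = 4.2426, so e_1 = (-0.2357, 0.2357, 0.9428).
e_1·a_2 = (-0.2357)·(-4) + 0.2357·(-1) + 0.9428·1 = 1.6499.
u_2 = a_2 − 1.6499·e_1 = (-3.6111, -1.3889, -0.5556).
‖u_2‖ = 3.9087, so e_2 = (-0.9239, -0.3553, -0.1421).
Qᵀb = (-2.8284, -0.8528).
Back-substitute: x_2 = -0.8528/3.9087 = -0.2182.
x_1 = (-2.8284 − 1.6499·(-0.2182))/4.2426 = -0.5818.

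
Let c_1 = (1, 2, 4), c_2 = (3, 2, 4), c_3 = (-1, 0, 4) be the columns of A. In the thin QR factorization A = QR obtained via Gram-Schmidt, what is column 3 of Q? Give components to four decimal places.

e_1 = c_1/‖c_1‖ = (1, 2, 4)/4.5826 = (0.2182, 0.4364, 0.8729).
r_{12} = e_1·c_2 = 5.0190.
u_2 = c_2 − 5.0190·e_1 = (1.9048, -0.1905, -0.3810).
‖u_2‖ = 1.9518, so e_2 = (0.9759, -0.0976, -0.1952).
r_{13} = e_1·c_3 = 3.2733; r_{23} = e_2·c_3 = -1.7566.
u_3 = c_3 − 3.2733·e_1 + 1.7566·e_2 = (0.0000, -1.6000, 0.8000).
‖u_3‖ = 1.7889, so e_3 = (0.0000, -0.8944, 0.4472).

e_3 = (0.0000, -0.8944, 0.4472)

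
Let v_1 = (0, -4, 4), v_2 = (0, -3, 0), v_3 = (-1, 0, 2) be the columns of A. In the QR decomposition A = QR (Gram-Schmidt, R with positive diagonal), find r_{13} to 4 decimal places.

r_{13} = 1.4142

v_1 = (0, -4, 4); ‖v_1‖ = 5.6569, so q_1 = (0.0000, -0.7071, 0.7071).
r_{13} = q_1·v_3 = 1.4142.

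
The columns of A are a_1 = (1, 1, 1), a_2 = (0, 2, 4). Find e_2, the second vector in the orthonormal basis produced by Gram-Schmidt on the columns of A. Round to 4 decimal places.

e_1 = a_1/‖a_1‖ = (1, 1, 1)/1.7321 = (0.5774, 0.5774, 0.5774).
r_{12} = e_1·a_2 = 3.4641.
u_2 = a_2 − 3.4641·e_1 = (-2.0000, 0.0000, 2.0000).
‖u_2‖ = 2.8284, so e_2 = (-0.7071, 0.0000, 0.7071).

e_2 = (-0.7071, 0.0000, 0.7071)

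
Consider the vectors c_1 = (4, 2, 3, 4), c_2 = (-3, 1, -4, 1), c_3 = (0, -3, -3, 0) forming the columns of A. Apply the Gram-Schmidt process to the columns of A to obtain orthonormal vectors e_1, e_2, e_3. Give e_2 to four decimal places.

c_1 = (4, 2, 3, 4); ‖c_1‖ = 6.7082, so e_1 = (0.5963, 0.2981, 0.4472, 0.5963).
e_1·c_2 = 0.5963·(-3) + 0.2981·1 + 0.4472·(-4) + 0.5963·1 = -2.6833.
u_2 = c_2 + 2.6833·e_1 = (-1.4000, 1.8000, -2.8000, 2.6000).
‖u_2‖ = 4.4497, so e_2 = (-0.3146, 0.4045, -0.6293, 0.5843).

e_2 = (-0.3146, 0.4045, -0.6293, 0.5843)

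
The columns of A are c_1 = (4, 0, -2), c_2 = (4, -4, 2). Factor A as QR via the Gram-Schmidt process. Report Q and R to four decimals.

q_1 = c_1/‖c_1‖ = (4, 0, -2)/4.4721 = (0.8944, 0.0000, -0.4472).
r_{12} = q_1·c_2 = 2.6833.
u_2 = c_2 − 2.6833·q_1 = (1.6000, -4.0000, 3.2000).
‖u_2‖ = 5.3666, so q_2 = (0.2981, -0.7454, 0.5963).

Q = [[0.8944, 0.2981], [0.0000, -0.7454], [-0.4472, 0.5963]], R = [[4.4721, 2.6833], [0.0000, 5.3666]]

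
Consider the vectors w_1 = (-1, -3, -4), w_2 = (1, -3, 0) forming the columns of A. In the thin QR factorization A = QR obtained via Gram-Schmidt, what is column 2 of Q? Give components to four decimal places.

e_2 = (0.4763, -0.7564, 0.4483)

w_1 = (-1, -3, -4); ‖w_1‖ = 5.0990, so e_1 = (-0.1961, -0.5883, -0.7845).
e_1·w_2 = (-0.1961)·1 + (-0.5883)·(-3) + (-0.7845)·0 = 1.5689.
u_2 = w_2 − 1.5689·e_1 = (1.3077, -2.0769, 1.2308).
‖u_2‖ = 2.7456, so e_2 = (0.4763, -0.7564, 0.4483).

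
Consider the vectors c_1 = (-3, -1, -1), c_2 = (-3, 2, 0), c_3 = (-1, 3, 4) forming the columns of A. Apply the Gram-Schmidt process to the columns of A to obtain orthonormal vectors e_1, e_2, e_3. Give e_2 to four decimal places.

e_2 = (-0.3732, 0.9019, 0.2177)

c_1 = (-3, -1, -1); ‖c_1‖ = 3.3166, so e_1 = (-0.9045, -0.3015, -0.3015).
e_1·c_2 = (-0.9045)·(-3) + (-0.3015)·2 + (-0.3015)·0 = 2.1106.
u_2 = c_2 − 2.1106·e_1 = (-1.0909, 2.6364, 0.6364).
‖u_2‖ = 2.9233, so e_2 = (-0.3732, 0.9019, 0.2177).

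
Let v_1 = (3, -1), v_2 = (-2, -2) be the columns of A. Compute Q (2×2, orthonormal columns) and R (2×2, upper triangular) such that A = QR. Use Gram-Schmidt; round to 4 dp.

e_1 = v_1/‖v_1‖ = (3, -1)/3.1623 = (0.9487, -0.3162).
r_{12} = e_1·v_2 = -1.2649.
u_2 = v_2 + 1.2649·e_1 = (-0.8000, -2.4000).
‖u_2‖ = 2.5298, so e_2 = (-0.3162, -0.9487).

Q = [[0.9487, -0.3162], [-0.3162, -0.9487]], R = [[3.1623, -1.2649], [0.0000, 2.5298]]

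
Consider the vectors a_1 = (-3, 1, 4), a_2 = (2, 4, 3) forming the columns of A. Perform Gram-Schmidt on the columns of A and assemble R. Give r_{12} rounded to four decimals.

q_1 = a_1/‖a_1‖ = (-3, 1, 4)/5.0990 = (-0.5883, 0.1961, 0.7845).
r_{12} = q_1·a_2 = 1.9612.

r_{12} = 1.9612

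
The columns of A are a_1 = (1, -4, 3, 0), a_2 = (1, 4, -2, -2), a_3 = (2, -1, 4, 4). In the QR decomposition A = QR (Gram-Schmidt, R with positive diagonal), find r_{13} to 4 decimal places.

r_{13} = 3.5301

a_1 = (1, -4, 3, 0); ‖a_1‖ = 5.0990, so q_1 = (0.1961, -0.7845, 0.5883, 0.0000).
r_{13} = q_1·a_3 = 3.5301.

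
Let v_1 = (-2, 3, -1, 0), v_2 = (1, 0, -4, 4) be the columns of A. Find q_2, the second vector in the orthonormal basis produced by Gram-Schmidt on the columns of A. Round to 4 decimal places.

q_1 = v_1/‖v_1‖ = (-2, 3, -1, 0)/3.7417 = (-0.5345, 0.8018, -0.2673, 0.0000).
r_{12} = q_1·v_2 = 0.5345.
u_2 = v_2 − 0.5345·q_1 = (1.2857, -0.4286, -3.8571, 4.0000).
‖u_2‖ = 5.7196, so q_2 = (0.2248, -0.0749, -0.6744, 0.6993).

q_2 = (0.2248, -0.0749, -0.6744, 0.6993)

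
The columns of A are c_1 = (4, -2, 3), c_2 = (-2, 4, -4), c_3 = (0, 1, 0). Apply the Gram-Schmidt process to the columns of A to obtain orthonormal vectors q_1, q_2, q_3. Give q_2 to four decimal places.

q_2 = (0.6219, 0.6910, -0.3685)

c_1 = (4, -2, 3); ‖c_1‖ = 5.3852, so q_1 = (0.7428, -0.3714, 0.5571).
q_1·c_2 = 0.7428·(-2) + (-0.3714)·4 + 0.5571·(-4) = -5.1995.
u_2 = c_2 + 5.1995·q_1 = (1.8621, 2.0690, -1.1034).
‖u_2‖ = 2.9942, so q_2 = (0.6219, 0.6910, -0.3685).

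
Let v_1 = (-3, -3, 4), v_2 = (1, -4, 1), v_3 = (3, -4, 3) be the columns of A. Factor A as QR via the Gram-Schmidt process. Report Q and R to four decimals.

Q = [[-0.5145, 0.5948, 0.6176], [-0.5145, -0.7904, 0.3326], [0.6860, -0.1467, 0.7127]], R = [[5.8310, 2.2295, 2.5725], [0.0000, 3.6096, 4.5059], [0.0000, 0.0000, 2.6606]]

v_1 = (-3, -3, 4); ‖v_1‖ = 5.8310, so e_1 = (-0.5145, -0.5145, 0.6860).
e_1·v_2 = (-0.5145)·1 + (-0.5145)·(-4) + 0.6860·1 = 2.2295.
u_2 = v_2 − 2.2295·e_1 = (2.1471, -2.8529, -0.5294).
‖u_2‖ = 3.6096, so e_2 = (0.5948, -0.7904, -0.1467).
e_1·v_3 = (-0.5145)·3 + (-0.5145)·(-4) + 0.6860·3 = 2.5725; e_2·v_3 = 0.5948·3 + (-0.7904)·(-4) + (-0.1467)·3 = 4.5059.
u_3 = v_3 − 2.5725·e_1 − 4.5059·e_2 = (1.6433, 0.8849, 1.8962).
‖u_3‖ = 2.6606, so e_3 = (0.6176, 0.3326, 0.7127).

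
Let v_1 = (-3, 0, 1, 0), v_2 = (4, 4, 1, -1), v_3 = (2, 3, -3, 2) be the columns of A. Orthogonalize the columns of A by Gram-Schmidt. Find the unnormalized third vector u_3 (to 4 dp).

v_1 = (-3, 0, 1, 0); ‖v_1‖ = 3.1623, so q_1 = (-0.9487, 0.0000, 0.3162, 0.0000).
q_1·v_2 = (-0.9487)·4 + 0.0000·4 + 0.3162·1 + 0.0000·(-1) = -3.4785.
u_2 = v_2 + 3.4785·q_1 = (0.7000, 4.0000, 2.1000, -1.0000).
‖u_2‖ = 4.6797, so q_2 = (0.1496, 0.8547, 0.4487, -0.2137).
q_1·v_3 = (-0.9487)·2 + 0.0000·3 + 0.3162·(-3) + 0.0000·2 = -2.8460; q_2·v_3 = 0.1496·2 + 0.8547·3 + 0.4487·(-3) + (-0.2137)·2 = 1.0898.
u_3 = v_3 + 2.8460·q_1 − 1.0898·q_2 = (-0.8630, 2.0685, -2.5890, 2.2329).

u_3 = (-0.8630, 2.0685, -2.5890, 2.2329)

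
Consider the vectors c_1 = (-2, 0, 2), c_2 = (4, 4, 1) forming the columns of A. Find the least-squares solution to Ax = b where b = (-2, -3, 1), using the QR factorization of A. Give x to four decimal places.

c_1 = (-2, 0, 2); ‖c_1‖ = 2.8284, so e_1 = (-0.7071, 0.0000, 0.7071).
e_1·c_2 = (-0.7071)·4 + 0.0000·4 + 0.7071·1 = -2.1213.
u_2 = c_2 + 2.1213·e_1 = (2.5000, 4.0000, 2.5000).
‖u_2‖ = 5.3385, so e_2 = (0.4683, 0.7493, 0.4683).
Qᵀb = (2.1213, -2.7161).
Back-substitute: x_2 = -2.7161/5.3385 = -0.5088.
x_1 = (2.1213 + 2.1213·(-0.5088))/2.8284 = 0.3684.

x = (0.3684, -0.5088)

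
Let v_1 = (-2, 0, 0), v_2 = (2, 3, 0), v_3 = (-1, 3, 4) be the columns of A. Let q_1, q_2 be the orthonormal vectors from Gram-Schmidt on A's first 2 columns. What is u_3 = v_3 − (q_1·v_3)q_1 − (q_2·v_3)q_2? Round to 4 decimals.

v_1 = (-2, 0, 0); ‖v_1‖ = 2.0000, so q_1 = (-1.0000, 0.0000, 0.0000).
q_1·v_2 = (-1.0000)·2 + 0.0000·3 + 0.0000·0 = -2.0000.
u_2 = v_2 + 2.0000·q_1 = (0.0000, 3.0000, 0.0000).
‖u_2‖ = 3.0000, so q_2 = (0.0000, 1.0000, 0.0000).
q_1·v_3 = (-1.0000)·(-1) + 0.0000·3 + 0.0000·4 = 1.0000; q_2·v_3 = 0.0000·(-1) + 1.0000·3 + 0.0000·4 = 3.0000.
u_3 = v_3 − 1.0000·q_1 − 3.0000·q_2 = (0.0000, 0.0000, 4.0000).

u_3 = (0.0000, 0.0000, 4.0000)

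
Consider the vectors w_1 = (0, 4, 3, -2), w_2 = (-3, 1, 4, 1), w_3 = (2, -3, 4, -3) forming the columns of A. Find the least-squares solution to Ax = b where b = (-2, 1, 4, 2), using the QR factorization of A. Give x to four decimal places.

q_1 = w_1/‖w_1‖ = (0, 4, 3, -2)/5.3852 = (0.0000, 0.7428, 0.5571, -0.3714).
r_{12} = q_1·w_2 = 2.5997.
u_2 = w_2 − 2.5997·q_1 = (-3.0000, -0.9310, 2.5517, 1.9655).
‖u_2‖ = 4.4990, so q_2 = (-0.6668, -0.2069, 0.5672, 0.4369).
r_{13} = q_1·w_3 = 1.1142; r_{23} = q_2·w_3 = 0.2453.
u_3 = w_3 − 1.1142·q_1 − 0.2453·q_2 = (2.1635, -3.7768, 3.2402, -2.6934).
‖u_3‖ = 6.0579, so q_3 = (0.3571, -0.6235, 0.5349, -0.4446).
Qᵀb = (2.2283, 4.2691, -0.0875).
Back-substitute: x_3 = -0.0875/6.0579 = -0.0144.
x_2 = (4.2691 − 0.2453·(-0.0144))/4.4990 = 0.9497.
x_1 = (2.2283 − 2.5997·0.9497 − 1.1142·(-0.0144))/5.3852 = -0.0417.

x = (-0.0417, 0.9497, -0.0144)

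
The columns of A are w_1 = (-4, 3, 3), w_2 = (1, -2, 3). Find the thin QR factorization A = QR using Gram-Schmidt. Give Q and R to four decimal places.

w_1 = (-4, 3, 3); ‖w_1‖ = 5.8310, so q_1 = (-0.6860, 0.5145, 0.5145).
q_1·w_2 = (-0.6860)·1 + 0.5145·(-2) + 0.5145·3 = -0.1715.
u_2 = w_2 + 0.1715·q_1 = (0.8824, -1.9118, 3.0882).
‖u_2‖ = 3.7377, so q_2 = (0.2361, -0.5115, 0.8262).

Q = [[-0.6860, 0.2361], [0.5145, -0.5115], [0.5145, 0.8262]], R = [[5.8310, -0.1715], [0.0000, 3.7377]]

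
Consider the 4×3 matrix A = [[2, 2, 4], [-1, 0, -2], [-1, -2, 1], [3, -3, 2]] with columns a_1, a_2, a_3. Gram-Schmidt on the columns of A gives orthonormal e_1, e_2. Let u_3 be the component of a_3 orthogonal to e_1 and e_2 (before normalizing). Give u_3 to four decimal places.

e_1 = a_1/‖a_1‖ = (2, -1, -1, 3)/3.8730 = (0.5164, -0.2582, -0.2582, 0.7746).
r_{12} = e_1·a_2 = -0.7746.
u_2 = a_2 + 0.7746·e_1 = (2.4000, -0.2000, -2.2000, -2.4000).
‖u_2‖ = 4.0497, so e_2 = (0.5926, -0.0494, -0.5433, -0.5926).
r_{13} = e_1·a_3 = 3.8730; r_{23} = e_2·a_3 = 0.7408.
u_3 = a_3 − 3.8730·e_1 − 0.7408·e_2 = (1.5610, -0.9634, 2.4024, -0.5610).

u_3 = (1.5610, -0.9634, 2.4024, -0.5610)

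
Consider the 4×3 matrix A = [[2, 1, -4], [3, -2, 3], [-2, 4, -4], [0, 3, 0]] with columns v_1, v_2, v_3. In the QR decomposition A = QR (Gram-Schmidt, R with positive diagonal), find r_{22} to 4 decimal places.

r_{22} = 4.6400

e_1 = v_1/‖v_1‖ = (2, 3, -2, 0)/4.1231 = (0.4851, 0.7276, -0.4851, 0.0000).
r_{12} = e_1·v_2 = -2.9104.
u_2 = v_2 + 2.9104·e_1 = (2.4118, 0.1176, 2.5882, 3.0000).
r_{22} = ‖u_2‖ = 4.6400.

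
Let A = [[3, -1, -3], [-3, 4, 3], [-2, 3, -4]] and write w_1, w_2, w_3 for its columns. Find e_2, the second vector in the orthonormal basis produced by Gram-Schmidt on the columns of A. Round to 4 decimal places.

e_2 = (0.7637, 0.4657, 0.4471)

e_1 = w_1/‖w_1‖ = (3, -3, -2)/4.6904 = (0.6396, -0.6396, -0.4264).
r_{12} = e_1·w_2 = -4.4772.
u_2 = w_2 + 4.4772·e_1 = (1.8636, 1.1364, 1.0909).
‖u_2‖ = 2.4402, so e_2 = (0.7637, 0.4657, 0.4471).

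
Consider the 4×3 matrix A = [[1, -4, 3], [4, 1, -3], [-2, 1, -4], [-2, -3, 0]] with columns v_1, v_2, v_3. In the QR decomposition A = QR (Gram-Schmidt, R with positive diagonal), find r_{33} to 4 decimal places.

r_{33} = 4.5271

v_1 = (1, 4, -2, -2); ‖v_1‖ = 5.0000, so q_1 = (0.2000, 0.8000, -0.4000, -0.4000).
q_1·v_2 = 0.2000·(-4) + 0.8000·1 + (-0.4000)·1 + (-0.4000)·(-3) = 0.8000.
u_2 = v_2 − 0.8000·q_1 = (-4.1600, 0.3600, 1.3200, -2.6800).
‖u_2‖ = 5.1342, so q_2 = (-0.8103, 0.0701, 0.2571, -0.5220).
q_1·v_3 = 0.2000·3 + 0.8000·(-3) + (-0.4000)·(-4) + (-0.4000)·0 = -0.2000; q_2·v_3 = (-0.8103)·3 + 0.0701·(-3) + 0.2571·(-4) + (-0.5220)·0 = -3.6695.
u_3 = v_3 + 0.2000·q_1 + 3.6695·q_2 = (0.0668, -2.5827, -3.1366, -1.9954).
r_{33} = ‖u_3‖ = 4.5271.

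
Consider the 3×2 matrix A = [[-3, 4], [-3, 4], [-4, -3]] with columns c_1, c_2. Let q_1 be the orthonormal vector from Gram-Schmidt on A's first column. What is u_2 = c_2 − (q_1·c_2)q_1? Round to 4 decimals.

u_2 = (2.9412, 2.9412, -4.4118)

q_1 = c_1/‖c_1‖ = (-3, -3, -4)/5.8310 = (-0.5145, -0.5145, -0.6860).
r_{12} = q_1·c_2 = -2.0580.
u_2 = c_2 + 2.0580·q_1 = (2.9412, 2.9412, -4.4118).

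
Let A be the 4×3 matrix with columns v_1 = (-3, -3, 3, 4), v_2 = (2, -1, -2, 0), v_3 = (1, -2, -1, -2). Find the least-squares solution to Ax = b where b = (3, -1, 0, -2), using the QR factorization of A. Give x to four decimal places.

v_1 = (-3, -3, 3, 4); ‖v_1‖ = 6.5574, so q_1 = (-0.4575, -0.4575, 0.4575, 0.6100).
q_1·v_2 = (-0.4575)·2 + (-0.4575)·(-1) + 0.4575·(-2) + 0.6100·0 = -1.3725.
u_2 = v_2 + 1.3725·q_1 = (1.3721, -1.6279, -1.3721, 0.8372).
‖u_2‖ = 2.6676, so q_2 = (0.5143, -0.6102, -0.5143, 0.3138).
q_1·v_3 = (-0.4575)·1 + (-0.4575)·(-2) + 0.4575·(-1) + 0.6100·(-2) = -1.2200; q_2·v_3 = 0.5143·1 + (-0.6102)·(-2) + (-0.5143)·(-1) + 0.3138·(-2) = 1.6215.
u_3 = v_3 + 1.2200·q_1 − 1.6215·q_2 = (-0.3922, -1.5686, 0.3922, -1.7647).
‖u_3‖ = 2.4254, so q_3 = (-0.1617, -0.6468, 0.1617, -0.7276).
Qᵀb = (-2.1350, 1.5256, 1.6169).
Back-substitute: x_3 = 1.6169/2.4254 = 0.6667.
x_2 = (1.5256 − 1.6215·0.6667)/2.6676 = 0.1667.
x_1 = (-2.1350 + 1.3725·0.1667 + 1.2200·0.6667)/6.5574 = -0.1667.

x = (-0.1667, 0.1667, 0.6667)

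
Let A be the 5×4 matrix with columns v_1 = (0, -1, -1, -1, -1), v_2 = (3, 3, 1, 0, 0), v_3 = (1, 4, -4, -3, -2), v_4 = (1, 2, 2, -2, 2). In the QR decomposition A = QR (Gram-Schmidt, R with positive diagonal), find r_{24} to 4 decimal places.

q_1 = v_1/‖v_1‖ = (0, -1, -1, -1, -1)/2.0000 = (0.0000, -0.5000, -0.5000, -0.5000, -0.5000).
r_{12} = q_1·v_2 = -2.0000.
u_2 = v_2 + 2.0000·q_1 = (3.0000, 2.0000, 0.0000, -1.0000, -1.0000).
‖u_2‖ = 3.8730, so q_2 = (0.7746, 0.5164, 0.0000, -0.2582, -0.2582).
r_{24} = q_2·v_4 = 1.8074.

r_{24} = 1.8074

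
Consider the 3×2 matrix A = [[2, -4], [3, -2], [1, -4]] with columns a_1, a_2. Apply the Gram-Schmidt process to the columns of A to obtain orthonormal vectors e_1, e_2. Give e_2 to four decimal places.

e_2 = (-0.3984, 0.5179, -0.7570)

a_1 = (2, 3, 1); ‖a_1‖ = 3.7417, so e_1 = (0.5345, 0.8018, 0.2673).
e_1·a_2 = 0.5345·(-4) + 0.8018·(-2) + 0.2673·(-4) = -4.8107.
u_2 = a_2 + 4.8107·e_1 = (-1.4286, 1.8571, -2.7143).
‖u_2‖ = 3.5857, so e_2 = (-0.3984, 0.5179, -0.7570).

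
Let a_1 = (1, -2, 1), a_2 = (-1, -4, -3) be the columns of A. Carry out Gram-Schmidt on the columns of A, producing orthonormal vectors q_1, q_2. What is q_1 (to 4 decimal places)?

a_1 = (1, -2, 1); ‖a_1‖ = 2.4495, so q_1 = (0.4082, -0.8165, 0.4082).

q_1 = (0.4082, -0.8165, 0.4082)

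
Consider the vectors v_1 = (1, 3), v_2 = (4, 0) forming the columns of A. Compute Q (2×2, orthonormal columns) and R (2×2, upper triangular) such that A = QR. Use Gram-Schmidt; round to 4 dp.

Q = [[0.3162, 0.9487], [0.9487, -0.3162]], R = [[3.1623, 1.2649], [0.0000, 3.7947]]

v_1 = (1, 3); ‖v_1‖ = 3.1623, so q_1 = (0.3162, 0.9487).
q_1·v_2 = 0.3162·4 + 0.9487·0 = 1.2649.
u_2 = v_2 − 1.2649·q_1 = (3.6000, -1.2000).
‖u_2‖ = 3.7947, so q_2 = (0.9487, -0.3162).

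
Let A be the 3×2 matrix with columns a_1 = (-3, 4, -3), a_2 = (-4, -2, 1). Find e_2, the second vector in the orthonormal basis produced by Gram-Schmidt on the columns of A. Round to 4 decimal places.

e_1 = a_1/‖a_1‖ = (-3, 4, -3)/5.8310 = (-0.5145, 0.6860, -0.5145).
r_{12} = e_1·a_2 = 0.1715.
u_2 = a_2 − 0.1715·e_1 = (-3.9118, -2.1176, 1.0882).
‖u_2‖ = 4.5794, so e_2 = (-0.8542, -0.4624, 0.2376).

e_2 = (-0.8542, -0.4624, 0.2376)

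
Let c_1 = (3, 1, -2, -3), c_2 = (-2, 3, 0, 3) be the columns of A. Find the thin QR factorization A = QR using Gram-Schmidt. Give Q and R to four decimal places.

c_1 = (3, 1, -2, -3); ‖c_1‖ = 4.7958, so e_1 = (0.6255, 0.2085, -0.4170, -0.6255).
e_1·c_2 = 0.6255·(-2) + 0.2085·3 + (-0.4170)·0 + (-0.6255)·3 = -2.5022.
u_2 = c_2 + 2.5022·e_1 = (-0.4348, 3.5217, -1.0435, 1.4348).
‖u_2‖ = 3.9673, so e_2 = (-0.1096, 0.8877, -0.2630, 0.3617).

Q = [[0.6255, -0.1096], [0.2085, 0.8877], [-0.4170, -0.2630], [-0.6255, 0.3617]], R = [[4.7958, -2.5022], [0.0000, 3.9673]]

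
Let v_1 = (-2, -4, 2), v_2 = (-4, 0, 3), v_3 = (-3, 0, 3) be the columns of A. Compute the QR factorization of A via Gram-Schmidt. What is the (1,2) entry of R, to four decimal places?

r_{12} = 2.8577

e_1 = v_1/‖v_1‖ = (-2, -4, 2)/4.8990 = (-0.4082, -0.8165, 0.4082).
r_{12} = e_1·v_2 = 2.8577.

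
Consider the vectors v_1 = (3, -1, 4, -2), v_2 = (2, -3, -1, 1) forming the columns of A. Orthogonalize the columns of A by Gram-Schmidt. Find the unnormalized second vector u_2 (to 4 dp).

v_1 = (3, -1, 4, -2); ‖v_1‖ = 5.4772, so e_1 = (0.5477, -0.1826, 0.7303, -0.3651).
e_1·v_2 = 0.5477·2 + (-0.1826)·(-3) + 0.7303·(-1) + (-0.3651)·1 = 0.5477.
u_2 = v_2 − 0.5477·e_1 = (1.7000, -2.9000, -1.4000, 1.2000).

u_2 = (1.7000, -2.9000, -1.4000, 1.2000)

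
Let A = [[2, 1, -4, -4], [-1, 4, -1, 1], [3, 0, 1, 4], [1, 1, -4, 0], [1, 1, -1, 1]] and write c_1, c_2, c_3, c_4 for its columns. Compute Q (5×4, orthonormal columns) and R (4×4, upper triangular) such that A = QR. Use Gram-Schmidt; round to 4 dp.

Q = [[0.5000, 0.2294, -0.4776, -0.6816], [-0.2500, 0.9177, 0.2560, -0.0370], [0.7500, 0.0000, 0.5859, 0.1655], [0.2500, 0.2294, -0.6002, 0.6998], [0.2500, 0.2294, 0.0538, 0.1298]], R = [[4.0000, 0.0000, -2.2500, 1.0000], [0.0000, 4.3589, -2.9824, 0.2294], [0.0000, 0.0000, 4.5872, 4.5636], [0.0000, 0.0000, 0.0000, 3.4815]]

q_1 = c_1/‖c_1‖ = (2, -1, 3, 1, 1)/4.0000 = (0.5000, -0.2500, 0.7500, 0.2500, 0.2500).
r_{12} = q_1·c_2 = 0.0000.
u_2 = c_2 + 0.0000·q_1 = (1.0000, 4.0000, 0.0000, 1.0000, 1.0000).
‖u_2‖ = 4.3589, so q_2 = (0.2294, 0.9177, 0.0000, 0.2294, 0.2294).
r_{13} = q_1·c_3 = -2.2500; r_{23} = q_2·c_3 = -2.9824.
u_3 = c_3 + 2.2500·q_1 + 2.9824·q_2 = (-2.1908, 1.1743, 2.6875, -2.7533, 0.2467).
‖u_3‖ = 4.5872, so q_3 = (-0.4776, 0.2560, 0.5859, -0.6002, 0.0538).
r_{14} = q_1·c_4 = 1.0000; r_{24} = q_2·c_4 = 0.2294; r_{34} = q_3·c_4 = 4.5636.
u_4 = c_4 − 1.0000·q_1 − 0.2294·q_2 − 4.5636·q_3 = (-2.3731, -0.1288, 0.5764, 2.4365, 0.4519).
‖u_4‖ = 3.4815, so q_4 = (-0.6816, -0.0370, 0.1655, 0.6998, 0.1298).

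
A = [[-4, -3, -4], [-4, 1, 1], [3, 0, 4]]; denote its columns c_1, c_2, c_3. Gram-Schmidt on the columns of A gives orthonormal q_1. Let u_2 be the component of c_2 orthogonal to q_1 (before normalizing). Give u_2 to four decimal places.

q_1 = c_1/‖c_1‖ = (-4, -4, 3)/6.4031 = (-0.6247, -0.6247, 0.4685).
r_{12} = q_1·c_2 = 1.2494.
u_2 = c_2 − 1.2494·q_1 = (-2.2195, 1.7805, -0.5854).

u_2 = (-2.2195, 1.7805, -0.5854)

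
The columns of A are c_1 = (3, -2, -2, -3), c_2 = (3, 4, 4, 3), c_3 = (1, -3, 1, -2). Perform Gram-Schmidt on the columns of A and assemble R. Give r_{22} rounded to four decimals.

e_1 = c_1/‖c_1‖ = (3, -2, -2, -3)/5.0990 = (0.5883, -0.3922, -0.3922, -0.5883).
r_{12} = e_1·c_2 = -3.1379.
u_2 = c_2 + 3.1379·e_1 = (4.8462, 2.7692, 2.7692, 1.1538).
r_{22} = ‖u_2‖ = 6.3367.

r_{22} = 6.3367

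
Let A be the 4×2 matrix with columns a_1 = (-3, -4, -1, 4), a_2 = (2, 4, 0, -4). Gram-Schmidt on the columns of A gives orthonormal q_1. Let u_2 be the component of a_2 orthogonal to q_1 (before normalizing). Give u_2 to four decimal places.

u_2 = (-0.7143, 0.3810, -0.9048, -0.3810)

q_1 = a_1/‖a_1‖ = (-3, -4, -1, 4)/6.4807 = (-0.4629, -0.6172, -0.1543, 0.6172).
r_{12} = q_1·a_2 = -5.8635.
u_2 = a_2 + 5.8635·q_1 = (-0.7143, 0.3810, -0.9048, -0.3810).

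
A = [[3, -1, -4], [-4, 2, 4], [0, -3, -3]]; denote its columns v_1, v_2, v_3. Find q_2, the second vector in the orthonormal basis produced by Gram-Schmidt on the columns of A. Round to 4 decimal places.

q_1 = v_1/‖v_1‖ = (3, -4, 0)/5.0000 = (0.6000, -0.8000, 0.0000).
r_{12} = q_1·v_2 = -2.2000.
u_2 = v_2 + 2.2000·q_1 = (0.3200, 0.2400, -3.0000).
‖u_2‖ = 3.0265, so q_2 = (0.1057, 0.0793, -0.9912).

q_2 = (0.1057, 0.0793, -0.9912)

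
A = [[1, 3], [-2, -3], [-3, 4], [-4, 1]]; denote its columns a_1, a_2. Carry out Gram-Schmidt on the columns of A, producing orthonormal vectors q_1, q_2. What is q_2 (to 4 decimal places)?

q_2 = (0.5597, -0.6001, 0.5713, 0.0115)

a_1 = (1, -2, -3, -4); ‖a_1‖ = 5.4772, so q_1 = (0.1826, -0.3651, -0.5477, -0.7303).
q_1·a_2 = 0.1826·3 + (-0.3651)·(-3) + (-0.5477)·4 + (-0.7303)·1 = -1.2780.
u_2 = a_2 + 1.2780·q_1 = (3.2333, -3.4667, 3.3000, 0.0667).
‖u_2‖ = 5.7764, so q_2 = (0.5597, -0.6001, 0.5713, 0.0115).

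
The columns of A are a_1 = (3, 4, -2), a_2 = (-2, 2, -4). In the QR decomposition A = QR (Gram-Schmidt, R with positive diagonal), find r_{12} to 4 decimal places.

r_{12} = 1.8570

a_1 = (3, 4, -2); ‖a_1‖ = 5.3852, so q_1 = (0.5571, 0.7428, -0.3714).
r_{12} = q_1·a_2 = 1.8570.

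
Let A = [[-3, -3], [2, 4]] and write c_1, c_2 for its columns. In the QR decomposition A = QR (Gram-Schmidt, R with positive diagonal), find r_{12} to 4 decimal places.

r_{12} = 4.7150

c_1 = (-3, 2); ‖c_1‖ = 3.6056, so e_1 = (-0.8321, 0.5547).
r_{12} = e_1·c_2 = 4.7150.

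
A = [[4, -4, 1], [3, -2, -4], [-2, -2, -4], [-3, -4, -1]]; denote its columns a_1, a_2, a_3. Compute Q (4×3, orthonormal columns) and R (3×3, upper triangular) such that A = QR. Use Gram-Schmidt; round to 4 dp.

Q = [[0.6489, -0.5390, 0.4065], [0.4867, -0.2442, -0.6939], [-0.3244, -0.3706, -0.5533], [-0.4867, -0.7159, 0.2171]], R = [[6.1644, -0.9733, 0.4867], [0.0000, 6.2492, 2.6361], [0.0000, 0.0000, 5.1782]]

a_1 = (4, 3, -2, -3); ‖a_1‖ = 6.1644, so q_1 = (0.6489, 0.4867, -0.3244, -0.4867).
q_1·a_2 = 0.6489·(-4) + 0.4867·(-2) + (-0.3244)·(-2) + (-0.4867)·(-4) = -0.9733.
u_2 = a_2 + 0.9733·q_1 = (-3.3684, -1.5263, -2.3158, -4.4737).
‖u_2‖ = 6.2492, so q_2 = (-0.5390, -0.2442, -0.3706, -0.7159).
q_1·a_3 = 0.6489·1 + 0.4867·(-4) + (-0.3244)·(-4) + (-0.4867)·(-1) = 0.4867; q_2·a_3 = (-0.5390)·1 + (-0.2442)·(-4) + (-0.3706)·(-4) + (-0.7159)·(-1) = 2.6361.
u_3 = a_3 − 0.4867·q_1 − 2.6361·q_2 = (2.1051, -3.5930, -2.8652, 1.1240).
‖u_3‖ = 5.1782, so q_3 = (0.4065, -0.6939, -0.5533, 0.2171).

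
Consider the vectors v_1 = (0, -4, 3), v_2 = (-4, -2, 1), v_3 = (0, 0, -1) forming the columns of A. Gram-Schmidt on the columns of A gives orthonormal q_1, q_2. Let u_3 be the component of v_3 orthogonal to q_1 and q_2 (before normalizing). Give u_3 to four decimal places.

u_3 = (0.0792, -0.4752, -0.6337)

q_1 = v_1/‖v_1‖ = (0, -4, 3)/5.0000 = (0.0000, -0.8000, 0.6000).
r_{12} = q_1·v_2 = 2.2000.
u_2 = v_2 − 2.2000·q_1 = (-4.0000, -0.2400, -0.3200).
‖u_2‖ = 4.0200, so q_2 = (-0.9950, -0.0597, -0.0796).
r_{13} = q_1·v_3 = -0.6000; r_{23} = q_2·v_3 = 0.0796.
u_3 = v_3 + 0.6000·q_1 − 0.0796·q_2 = (0.0792, -0.4752, -0.6337).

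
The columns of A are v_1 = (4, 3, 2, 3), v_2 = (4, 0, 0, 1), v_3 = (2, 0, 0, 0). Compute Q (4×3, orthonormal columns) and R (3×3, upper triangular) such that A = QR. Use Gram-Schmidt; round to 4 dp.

v_1 = (4, 3, 2, 3); ‖v_1‖ = 6.1644, so q_1 = (0.6489, 0.4867, 0.3244, 0.4867).
q_1·v_2 = 0.6489·4 + 0.4867·0 + 0.3244·0 + 0.4867·1 = 3.0822.
u_2 = v_2 − 3.0822·q_1 = (2.0000, -1.5000, -1.0000, -0.5000).
‖u_2‖ = 2.7386, so q_2 = (0.7303, -0.5477, -0.3651, -0.1826).
q_1·v_3 = 0.6489·2 + 0.4867·0 + 0.3244·0 + 0.4867·0 = 1.2978; q_2·v_3 = 0.7303·2 + (-0.5477)·0 + (-0.3651)·0 + (-0.1826)·0 = 1.4606.
u_3 = v_3 − 1.2978·q_1 − 1.4606·q_2 = (0.0912, 0.1684, 0.1123, -0.3649).
‖u_3‖ = 0.4271, so q_3 = (0.2136, 0.3943, 0.2629, -0.8543).

Q = [[0.6489, 0.7303, 0.2136], [0.4867, -0.5477, 0.3943], [0.3244, -0.3651, 0.2629], [0.4867, -0.1826, -0.8543]], R = [[6.1644, 3.0822, 1.2978], [0.0000, 2.7386, 1.4606], [0.0000, 0.0000, 0.4271]]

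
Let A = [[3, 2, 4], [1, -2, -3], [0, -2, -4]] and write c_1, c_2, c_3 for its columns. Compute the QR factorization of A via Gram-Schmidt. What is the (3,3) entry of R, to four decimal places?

e_1 = c_1/‖c_1‖ = (3, 1, 0)/3.1623 = (0.9487, 0.3162, 0.0000).
r_{12} = e_1·c_2 = 1.2649.
u_2 = c_2 − 1.2649·e_1 = (0.8000, -2.4000, -2.0000).
‖u_2‖ = 3.2249, so e_2 = (0.2481, -0.7442, -0.6202).
r_{13} = e_1·c_3 = 2.8460; r_{23} = e_2·c_3 = 5.7056.
u_3 = c_3 − 2.8460·e_1 − 5.7056·e_2 = (-0.1154, 0.3462, -0.4615).
r_{33} = ‖u_3‖ = 0.5883.

r_{33} = 0.5883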